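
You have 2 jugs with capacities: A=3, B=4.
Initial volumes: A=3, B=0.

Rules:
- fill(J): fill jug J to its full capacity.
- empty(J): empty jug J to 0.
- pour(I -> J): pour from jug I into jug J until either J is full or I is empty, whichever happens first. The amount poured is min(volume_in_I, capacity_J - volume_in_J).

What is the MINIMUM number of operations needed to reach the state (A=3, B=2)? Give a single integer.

BFS from (A=3, B=0). One shortest path:
  1. pour(A -> B) -> (A=0 B=3)
  2. fill(A) -> (A=3 B=3)
  3. pour(A -> B) -> (A=2 B=4)
  4. empty(B) -> (A=2 B=0)
  5. pour(A -> B) -> (A=0 B=2)
  6. fill(A) -> (A=3 B=2)
Reached target in 6 moves.

Answer: 6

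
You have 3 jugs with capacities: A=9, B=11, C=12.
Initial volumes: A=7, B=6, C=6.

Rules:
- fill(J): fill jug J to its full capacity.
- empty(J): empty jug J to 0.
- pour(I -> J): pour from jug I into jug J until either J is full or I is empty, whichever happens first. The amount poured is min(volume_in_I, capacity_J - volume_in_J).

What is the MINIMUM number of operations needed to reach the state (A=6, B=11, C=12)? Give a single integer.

BFS from (A=7, B=6, C=6). One shortest path:
  1. empty(A) -> (A=0 B=6 C=6)
  2. fill(B) -> (A=0 B=11 C=6)
  3. pour(C -> A) -> (A=6 B=11 C=0)
  4. fill(C) -> (A=6 B=11 C=12)
Reached target in 4 moves.

Answer: 4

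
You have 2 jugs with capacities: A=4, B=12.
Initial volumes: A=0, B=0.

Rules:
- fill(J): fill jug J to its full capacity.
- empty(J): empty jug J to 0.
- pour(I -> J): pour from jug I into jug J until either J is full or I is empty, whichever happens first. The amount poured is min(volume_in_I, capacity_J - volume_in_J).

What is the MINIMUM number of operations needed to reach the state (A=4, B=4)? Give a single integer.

Answer: 3

Derivation:
BFS from (A=0, B=0). One shortest path:
  1. fill(A) -> (A=4 B=0)
  2. pour(A -> B) -> (A=0 B=4)
  3. fill(A) -> (A=4 B=4)
Reached target in 3 moves.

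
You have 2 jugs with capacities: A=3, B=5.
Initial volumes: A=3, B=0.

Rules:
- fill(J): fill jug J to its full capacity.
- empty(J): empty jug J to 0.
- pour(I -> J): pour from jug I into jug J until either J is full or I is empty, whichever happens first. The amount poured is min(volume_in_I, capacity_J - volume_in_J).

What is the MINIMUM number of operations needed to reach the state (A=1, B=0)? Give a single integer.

BFS from (A=3, B=0). One shortest path:
  1. pour(A -> B) -> (A=0 B=3)
  2. fill(A) -> (A=3 B=3)
  3. pour(A -> B) -> (A=1 B=5)
  4. empty(B) -> (A=1 B=0)
Reached target in 4 moves.

Answer: 4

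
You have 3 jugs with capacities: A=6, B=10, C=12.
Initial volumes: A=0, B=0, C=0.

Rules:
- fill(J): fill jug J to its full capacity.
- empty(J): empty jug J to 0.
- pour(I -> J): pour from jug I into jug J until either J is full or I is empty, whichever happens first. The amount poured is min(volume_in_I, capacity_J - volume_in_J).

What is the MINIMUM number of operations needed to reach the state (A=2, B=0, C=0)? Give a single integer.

BFS from (A=0, B=0, C=0). One shortest path:
  1. fill(C) -> (A=0 B=0 C=12)
  2. pour(C -> B) -> (A=0 B=10 C=2)
  3. empty(B) -> (A=0 B=0 C=2)
  4. pour(C -> A) -> (A=2 B=0 C=0)
Reached target in 4 moves.

Answer: 4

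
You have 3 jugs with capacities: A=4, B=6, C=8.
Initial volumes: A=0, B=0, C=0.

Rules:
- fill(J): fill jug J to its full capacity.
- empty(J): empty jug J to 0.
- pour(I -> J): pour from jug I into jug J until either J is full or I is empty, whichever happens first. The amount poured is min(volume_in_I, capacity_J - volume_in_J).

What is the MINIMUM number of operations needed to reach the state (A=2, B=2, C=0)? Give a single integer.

BFS from (A=0, B=0, C=0). One shortest path:
  1. fill(C) -> (A=0 B=0 C=8)
  2. pour(C -> B) -> (A=0 B=6 C=2)
  3. pour(B -> A) -> (A=4 B=2 C=2)
  4. empty(A) -> (A=0 B=2 C=2)
  5. pour(C -> A) -> (A=2 B=2 C=0)
Reached target in 5 moves.

Answer: 5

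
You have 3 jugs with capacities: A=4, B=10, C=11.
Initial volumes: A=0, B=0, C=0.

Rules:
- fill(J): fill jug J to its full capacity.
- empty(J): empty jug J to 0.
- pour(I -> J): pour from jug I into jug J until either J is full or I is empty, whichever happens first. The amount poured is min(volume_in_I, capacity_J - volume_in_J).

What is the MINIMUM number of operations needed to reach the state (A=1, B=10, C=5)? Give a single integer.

Answer: 8

Derivation:
BFS from (A=0, B=0, C=0). One shortest path:
  1. fill(A) -> (A=4 B=0 C=0)
  2. fill(C) -> (A=4 B=0 C=11)
  3. pour(C -> B) -> (A=4 B=10 C=1)
  4. empty(B) -> (A=4 B=0 C=1)
  5. pour(A -> B) -> (A=0 B=4 C=1)
  6. pour(C -> A) -> (A=1 B=4 C=0)
  7. fill(C) -> (A=1 B=4 C=11)
  8. pour(C -> B) -> (A=1 B=10 C=5)
Reached target in 8 moves.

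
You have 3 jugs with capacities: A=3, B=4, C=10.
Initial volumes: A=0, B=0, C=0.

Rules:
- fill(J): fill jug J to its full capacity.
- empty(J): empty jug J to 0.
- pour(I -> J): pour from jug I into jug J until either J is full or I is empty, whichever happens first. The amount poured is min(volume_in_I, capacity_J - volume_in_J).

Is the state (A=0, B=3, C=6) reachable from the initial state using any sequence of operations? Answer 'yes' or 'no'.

BFS from (A=0, B=0, C=0):
  1. fill(A) -> (A=3 B=0 C=0)
  2. fill(C) -> (A=3 B=0 C=10)
  3. pour(C -> B) -> (A=3 B=4 C=6)
  4. empty(B) -> (A=3 B=0 C=6)
  5. pour(A -> B) -> (A=0 B=3 C=6)
Target reached → yes.

Answer: yes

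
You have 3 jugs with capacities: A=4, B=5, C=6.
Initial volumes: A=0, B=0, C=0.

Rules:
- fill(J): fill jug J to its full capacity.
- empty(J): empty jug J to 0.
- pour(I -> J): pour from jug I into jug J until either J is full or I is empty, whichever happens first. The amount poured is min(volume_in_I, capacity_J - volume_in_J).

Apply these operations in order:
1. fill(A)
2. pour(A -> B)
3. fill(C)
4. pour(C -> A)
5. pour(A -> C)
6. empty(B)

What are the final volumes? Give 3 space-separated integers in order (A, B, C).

Answer: 0 0 6

Derivation:
Step 1: fill(A) -> (A=4 B=0 C=0)
Step 2: pour(A -> B) -> (A=0 B=4 C=0)
Step 3: fill(C) -> (A=0 B=4 C=6)
Step 4: pour(C -> A) -> (A=4 B=4 C=2)
Step 5: pour(A -> C) -> (A=0 B=4 C=6)
Step 6: empty(B) -> (A=0 B=0 C=6)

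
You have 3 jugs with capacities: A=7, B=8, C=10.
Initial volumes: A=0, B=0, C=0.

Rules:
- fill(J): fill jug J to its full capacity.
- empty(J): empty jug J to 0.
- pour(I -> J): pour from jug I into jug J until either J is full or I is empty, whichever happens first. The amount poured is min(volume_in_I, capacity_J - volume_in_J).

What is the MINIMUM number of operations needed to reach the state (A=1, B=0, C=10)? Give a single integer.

BFS from (A=0, B=0, C=0). One shortest path:
  1. fill(B) -> (A=0 B=8 C=0)
  2. fill(C) -> (A=0 B=8 C=10)
  3. pour(B -> A) -> (A=7 B=1 C=10)
  4. empty(A) -> (A=0 B=1 C=10)
  5. pour(B -> A) -> (A=1 B=0 C=10)
Reached target in 5 moves.

Answer: 5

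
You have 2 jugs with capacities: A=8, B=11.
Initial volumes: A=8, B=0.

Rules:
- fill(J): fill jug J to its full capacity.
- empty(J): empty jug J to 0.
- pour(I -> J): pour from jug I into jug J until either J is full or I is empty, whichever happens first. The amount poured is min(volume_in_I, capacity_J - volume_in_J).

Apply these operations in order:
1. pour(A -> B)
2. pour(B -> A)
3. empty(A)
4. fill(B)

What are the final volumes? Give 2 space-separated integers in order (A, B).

Step 1: pour(A -> B) -> (A=0 B=8)
Step 2: pour(B -> A) -> (A=8 B=0)
Step 3: empty(A) -> (A=0 B=0)
Step 4: fill(B) -> (A=0 B=11)

Answer: 0 11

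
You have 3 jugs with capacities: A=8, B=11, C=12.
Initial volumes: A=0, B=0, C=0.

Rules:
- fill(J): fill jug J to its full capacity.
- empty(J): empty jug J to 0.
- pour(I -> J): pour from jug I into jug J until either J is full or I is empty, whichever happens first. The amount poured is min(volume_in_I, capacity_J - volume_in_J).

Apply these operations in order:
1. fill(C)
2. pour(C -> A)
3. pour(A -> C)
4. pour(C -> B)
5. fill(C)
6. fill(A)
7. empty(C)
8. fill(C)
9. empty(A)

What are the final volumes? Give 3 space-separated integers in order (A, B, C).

Answer: 0 11 12

Derivation:
Step 1: fill(C) -> (A=0 B=0 C=12)
Step 2: pour(C -> A) -> (A=8 B=0 C=4)
Step 3: pour(A -> C) -> (A=0 B=0 C=12)
Step 4: pour(C -> B) -> (A=0 B=11 C=1)
Step 5: fill(C) -> (A=0 B=11 C=12)
Step 6: fill(A) -> (A=8 B=11 C=12)
Step 7: empty(C) -> (A=8 B=11 C=0)
Step 8: fill(C) -> (A=8 B=11 C=12)
Step 9: empty(A) -> (A=0 B=11 C=12)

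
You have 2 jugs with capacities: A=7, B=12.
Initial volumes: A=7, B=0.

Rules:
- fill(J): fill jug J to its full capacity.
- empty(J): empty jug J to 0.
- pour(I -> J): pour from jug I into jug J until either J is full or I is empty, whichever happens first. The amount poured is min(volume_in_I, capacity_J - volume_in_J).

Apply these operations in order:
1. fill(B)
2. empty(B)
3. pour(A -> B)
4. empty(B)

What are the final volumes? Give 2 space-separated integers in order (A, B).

Answer: 0 0

Derivation:
Step 1: fill(B) -> (A=7 B=12)
Step 2: empty(B) -> (A=7 B=0)
Step 3: pour(A -> B) -> (A=0 B=7)
Step 4: empty(B) -> (A=0 B=0)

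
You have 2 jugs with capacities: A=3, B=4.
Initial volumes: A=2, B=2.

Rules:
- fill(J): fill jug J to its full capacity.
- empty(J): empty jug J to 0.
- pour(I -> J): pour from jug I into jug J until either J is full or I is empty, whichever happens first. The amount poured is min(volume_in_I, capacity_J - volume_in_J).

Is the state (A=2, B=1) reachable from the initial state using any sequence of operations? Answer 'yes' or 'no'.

Answer: no

Derivation:
BFS explored all 15 reachable states.
Reachable set includes: (0,0), (0,1), (0,2), (0,3), (0,4), (1,0), (1,4), (2,0), (2,2), (2,4), (3,0), (3,1) ...
Target (A=2, B=1) not in reachable set → no.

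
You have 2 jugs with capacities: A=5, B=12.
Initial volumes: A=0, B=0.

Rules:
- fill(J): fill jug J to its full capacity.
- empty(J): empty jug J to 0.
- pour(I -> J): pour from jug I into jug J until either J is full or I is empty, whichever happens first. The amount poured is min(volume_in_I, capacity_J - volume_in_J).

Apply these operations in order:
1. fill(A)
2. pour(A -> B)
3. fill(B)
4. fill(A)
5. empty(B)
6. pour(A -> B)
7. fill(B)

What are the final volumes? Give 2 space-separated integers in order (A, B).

Step 1: fill(A) -> (A=5 B=0)
Step 2: pour(A -> B) -> (A=0 B=5)
Step 3: fill(B) -> (A=0 B=12)
Step 4: fill(A) -> (A=5 B=12)
Step 5: empty(B) -> (A=5 B=0)
Step 6: pour(A -> B) -> (A=0 B=5)
Step 7: fill(B) -> (A=0 B=12)

Answer: 0 12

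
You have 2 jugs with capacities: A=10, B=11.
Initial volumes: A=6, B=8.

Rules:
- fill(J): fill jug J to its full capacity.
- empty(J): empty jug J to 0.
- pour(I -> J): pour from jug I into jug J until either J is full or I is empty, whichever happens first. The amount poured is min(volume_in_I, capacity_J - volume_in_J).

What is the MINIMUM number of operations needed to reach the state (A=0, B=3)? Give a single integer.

Answer: 3

Derivation:
BFS from (A=6, B=8). One shortest path:
  1. pour(A -> B) -> (A=3 B=11)
  2. empty(B) -> (A=3 B=0)
  3. pour(A -> B) -> (A=0 B=3)
Reached target in 3 moves.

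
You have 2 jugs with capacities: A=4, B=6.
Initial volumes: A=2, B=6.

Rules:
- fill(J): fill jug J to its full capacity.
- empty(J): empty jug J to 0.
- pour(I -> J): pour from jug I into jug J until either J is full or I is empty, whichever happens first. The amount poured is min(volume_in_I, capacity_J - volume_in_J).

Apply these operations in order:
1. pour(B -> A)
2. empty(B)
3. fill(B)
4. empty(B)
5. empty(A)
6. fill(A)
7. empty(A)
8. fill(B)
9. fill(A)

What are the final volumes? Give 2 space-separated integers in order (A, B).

Answer: 4 6

Derivation:
Step 1: pour(B -> A) -> (A=4 B=4)
Step 2: empty(B) -> (A=4 B=0)
Step 3: fill(B) -> (A=4 B=6)
Step 4: empty(B) -> (A=4 B=0)
Step 5: empty(A) -> (A=0 B=0)
Step 6: fill(A) -> (A=4 B=0)
Step 7: empty(A) -> (A=0 B=0)
Step 8: fill(B) -> (A=0 B=6)
Step 9: fill(A) -> (A=4 B=6)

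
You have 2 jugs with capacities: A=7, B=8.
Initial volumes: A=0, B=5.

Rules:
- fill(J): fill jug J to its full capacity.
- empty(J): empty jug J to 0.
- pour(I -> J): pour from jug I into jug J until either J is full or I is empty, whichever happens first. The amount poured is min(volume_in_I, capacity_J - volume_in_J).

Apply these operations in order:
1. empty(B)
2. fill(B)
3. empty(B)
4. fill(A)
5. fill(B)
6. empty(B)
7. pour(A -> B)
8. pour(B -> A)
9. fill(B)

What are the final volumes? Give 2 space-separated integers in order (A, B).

Step 1: empty(B) -> (A=0 B=0)
Step 2: fill(B) -> (A=0 B=8)
Step 3: empty(B) -> (A=0 B=0)
Step 4: fill(A) -> (A=7 B=0)
Step 5: fill(B) -> (A=7 B=8)
Step 6: empty(B) -> (A=7 B=0)
Step 7: pour(A -> B) -> (A=0 B=7)
Step 8: pour(B -> A) -> (A=7 B=0)
Step 9: fill(B) -> (A=7 B=8)

Answer: 7 8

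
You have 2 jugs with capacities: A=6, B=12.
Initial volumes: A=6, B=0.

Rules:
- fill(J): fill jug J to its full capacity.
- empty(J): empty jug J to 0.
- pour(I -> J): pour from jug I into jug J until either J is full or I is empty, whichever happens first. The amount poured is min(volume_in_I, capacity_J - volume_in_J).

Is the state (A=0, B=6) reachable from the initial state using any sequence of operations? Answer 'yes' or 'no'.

BFS from (A=6, B=0):
  1. pour(A -> B) -> (A=0 B=6)
Target reached → yes.

Answer: yes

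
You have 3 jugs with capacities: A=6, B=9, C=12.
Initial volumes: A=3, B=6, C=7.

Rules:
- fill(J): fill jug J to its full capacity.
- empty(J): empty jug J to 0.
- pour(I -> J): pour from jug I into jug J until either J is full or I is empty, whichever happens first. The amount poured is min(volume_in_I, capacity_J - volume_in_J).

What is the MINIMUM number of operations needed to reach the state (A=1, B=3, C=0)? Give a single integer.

Answer: 3

Derivation:
BFS from (A=3, B=6, C=7). One shortest path:
  1. pour(B -> A) -> (A=6 B=3 C=7)
  2. pour(A -> C) -> (A=1 B=3 C=12)
  3. empty(C) -> (A=1 B=3 C=0)
Reached target in 3 moves.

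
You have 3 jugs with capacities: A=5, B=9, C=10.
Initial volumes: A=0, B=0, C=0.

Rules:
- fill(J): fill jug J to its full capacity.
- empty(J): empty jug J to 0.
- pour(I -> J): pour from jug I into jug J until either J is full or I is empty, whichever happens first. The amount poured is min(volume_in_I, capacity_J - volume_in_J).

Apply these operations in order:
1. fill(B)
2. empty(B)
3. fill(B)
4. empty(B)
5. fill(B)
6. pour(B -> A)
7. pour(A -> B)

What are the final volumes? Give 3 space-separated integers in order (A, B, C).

Answer: 0 9 0

Derivation:
Step 1: fill(B) -> (A=0 B=9 C=0)
Step 2: empty(B) -> (A=0 B=0 C=0)
Step 3: fill(B) -> (A=0 B=9 C=0)
Step 4: empty(B) -> (A=0 B=0 C=0)
Step 5: fill(B) -> (A=0 B=9 C=0)
Step 6: pour(B -> A) -> (A=5 B=4 C=0)
Step 7: pour(A -> B) -> (A=0 B=9 C=0)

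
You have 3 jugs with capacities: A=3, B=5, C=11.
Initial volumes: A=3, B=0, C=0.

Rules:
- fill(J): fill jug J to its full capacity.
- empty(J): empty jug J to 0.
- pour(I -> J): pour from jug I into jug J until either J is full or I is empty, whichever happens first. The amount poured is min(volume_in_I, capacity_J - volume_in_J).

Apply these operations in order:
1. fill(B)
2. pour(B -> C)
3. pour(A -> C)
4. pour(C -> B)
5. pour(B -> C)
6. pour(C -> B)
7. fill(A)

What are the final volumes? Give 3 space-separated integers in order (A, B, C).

Step 1: fill(B) -> (A=3 B=5 C=0)
Step 2: pour(B -> C) -> (A=3 B=0 C=5)
Step 3: pour(A -> C) -> (A=0 B=0 C=8)
Step 4: pour(C -> B) -> (A=0 B=5 C=3)
Step 5: pour(B -> C) -> (A=0 B=0 C=8)
Step 6: pour(C -> B) -> (A=0 B=5 C=3)
Step 7: fill(A) -> (A=3 B=5 C=3)

Answer: 3 5 3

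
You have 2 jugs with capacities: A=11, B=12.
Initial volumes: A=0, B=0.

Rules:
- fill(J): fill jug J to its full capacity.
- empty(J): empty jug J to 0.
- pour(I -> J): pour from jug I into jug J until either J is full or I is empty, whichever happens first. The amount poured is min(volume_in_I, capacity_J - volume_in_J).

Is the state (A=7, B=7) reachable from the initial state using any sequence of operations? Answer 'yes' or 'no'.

Answer: no

Derivation:
BFS explored all 46 reachable states.
Reachable set includes: (0,0), (0,1), (0,2), (0,3), (0,4), (0,5), (0,6), (0,7), (0,8), (0,9), (0,10), (0,11) ...
Target (A=7, B=7) not in reachable set → no.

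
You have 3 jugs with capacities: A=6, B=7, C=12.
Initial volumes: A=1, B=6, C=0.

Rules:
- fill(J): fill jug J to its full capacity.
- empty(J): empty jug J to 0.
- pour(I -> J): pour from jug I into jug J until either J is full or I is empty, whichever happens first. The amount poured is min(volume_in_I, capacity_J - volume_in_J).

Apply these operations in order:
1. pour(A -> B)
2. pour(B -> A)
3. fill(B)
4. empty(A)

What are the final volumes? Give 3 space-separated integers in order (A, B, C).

Answer: 0 7 0

Derivation:
Step 1: pour(A -> B) -> (A=0 B=7 C=0)
Step 2: pour(B -> A) -> (A=6 B=1 C=0)
Step 3: fill(B) -> (A=6 B=7 C=0)
Step 4: empty(A) -> (A=0 B=7 C=0)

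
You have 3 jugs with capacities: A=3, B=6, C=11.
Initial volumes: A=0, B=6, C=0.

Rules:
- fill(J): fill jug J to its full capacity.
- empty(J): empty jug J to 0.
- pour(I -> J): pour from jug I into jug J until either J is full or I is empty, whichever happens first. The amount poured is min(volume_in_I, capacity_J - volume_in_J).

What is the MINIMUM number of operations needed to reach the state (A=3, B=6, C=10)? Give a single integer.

BFS from (A=0, B=6, C=0). One shortest path:
  1. fill(A) -> (A=3 B=6 C=0)
  2. empty(B) -> (A=3 B=0 C=0)
  3. fill(C) -> (A=3 B=0 C=11)
  4. pour(C -> B) -> (A=3 B=6 C=5)
  5. empty(B) -> (A=3 B=0 C=5)
  6. pour(C -> B) -> (A=3 B=5 C=0)
  7. fill(C) -> (A=3 B=5 C=11)
  8. pour(C -> B) -> (A=3 B=6 C=10)
Reached target in 8 moves.

Answer: 8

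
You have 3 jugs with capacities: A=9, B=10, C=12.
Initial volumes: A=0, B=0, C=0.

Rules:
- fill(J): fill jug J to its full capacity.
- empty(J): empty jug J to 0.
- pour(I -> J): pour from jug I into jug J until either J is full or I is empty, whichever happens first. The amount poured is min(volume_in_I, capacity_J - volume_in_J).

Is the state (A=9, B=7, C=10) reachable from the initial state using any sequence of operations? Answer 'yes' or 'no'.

Answer: yes

Derivation:
BFS from (A=0, B=0, C=0):
  1. fill(A) -> (A=9 B=0 C=0)
  2. fill(B) -> (A=9 B=10 C=0)
  3. pour(A -> C) -> (A=0 B=10 C=9)
  4. fill(A) -> (A=9 B=10 C=9)
  5. pour(A -> C) -> (A=6 B=10 C=12)
  6. empty(C) -> (A=6 B=10 C=0)
  7. pour(B -> C) -> (A=6 B=0 C=10)
  8. fill(B) -> (A=6 B=10 C=10)
  9. pour(B -> A) -> (A=9 B=7 C=10)
Target reached → yes.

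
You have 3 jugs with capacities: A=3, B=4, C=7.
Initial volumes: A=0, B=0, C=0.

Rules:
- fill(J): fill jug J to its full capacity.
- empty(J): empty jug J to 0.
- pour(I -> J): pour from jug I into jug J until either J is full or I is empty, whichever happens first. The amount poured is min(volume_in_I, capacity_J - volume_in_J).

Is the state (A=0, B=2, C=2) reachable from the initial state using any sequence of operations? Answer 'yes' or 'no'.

Answer: yes

Derivation:
BFS from (A=0, B=0, C=0):
  1. fill(C) -> (A=0 B=0 C=7)
  2. pour(C -> B) -> (A=0 B=4 C=3)
  3. pour(B -> A) -> (A=3 B=1 C=3)
  4. pour(A -> C) -> (A=0 B=1 C=6)
  5. pour(B -> A) -> (A=1 B=0 C=6)
  6. pour(C -> B) -> (A=1 B=4 C=2)
  7. pour(B -> A) -> (A=3 B=2 C=2)
  8. empty(A) -> (A=0 B=2 C=2)
Target reached → yes.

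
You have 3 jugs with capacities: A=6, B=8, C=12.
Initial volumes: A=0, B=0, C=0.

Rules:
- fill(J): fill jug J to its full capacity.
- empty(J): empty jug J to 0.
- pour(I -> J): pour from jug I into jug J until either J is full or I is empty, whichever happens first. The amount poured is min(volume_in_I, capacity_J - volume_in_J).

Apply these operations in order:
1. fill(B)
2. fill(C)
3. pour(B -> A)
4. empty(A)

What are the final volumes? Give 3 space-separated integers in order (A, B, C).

Step 1: fill(B) -> (A=0 B=8 C=0)
Step 2: fill(C) -> (A=0 B=8 C=12)
Step 3: pour(B -> A) -> (A=6 B=2 C=12)
Step 4: empty(A) -> (A=0 B=2 C=12)

Answer: 0 2 12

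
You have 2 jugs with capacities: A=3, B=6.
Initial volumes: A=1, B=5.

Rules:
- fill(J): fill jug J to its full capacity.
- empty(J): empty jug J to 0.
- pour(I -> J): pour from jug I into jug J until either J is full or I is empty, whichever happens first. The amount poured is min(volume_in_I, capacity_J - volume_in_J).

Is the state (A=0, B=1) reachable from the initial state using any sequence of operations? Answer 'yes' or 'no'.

Answer: yes

Derivation:
BFS from (A=1, B=5):
  1. empty(B) -> (A=1 B=0)
  2. pour(A -> B) -> (A=0 B=1)
Target reached → yes.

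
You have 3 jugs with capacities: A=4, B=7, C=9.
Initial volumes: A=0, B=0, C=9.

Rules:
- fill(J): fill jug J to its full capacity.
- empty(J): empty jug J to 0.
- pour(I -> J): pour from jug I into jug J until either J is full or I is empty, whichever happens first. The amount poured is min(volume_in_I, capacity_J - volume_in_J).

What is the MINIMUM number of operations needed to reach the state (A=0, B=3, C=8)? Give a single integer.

Answer: 6

Derivation:
BFS from (A=0, B=0, C=9). One shortest path:
  1. fill(A) -> (A=4 B=0 C=9)
  2. fill(B) -> (A=4 B=7 C=9)
  3. empty(C) -> (A=4 B=7 C=0)
  4. pour(A -> C) -> (A=0 B=7 C=4)
  5. pour(B -> A) -> (A=4 B=3 C=4)
  6. pour(A -> C) -> (A=0 B=3 C=8)
Reached target in 6 moves.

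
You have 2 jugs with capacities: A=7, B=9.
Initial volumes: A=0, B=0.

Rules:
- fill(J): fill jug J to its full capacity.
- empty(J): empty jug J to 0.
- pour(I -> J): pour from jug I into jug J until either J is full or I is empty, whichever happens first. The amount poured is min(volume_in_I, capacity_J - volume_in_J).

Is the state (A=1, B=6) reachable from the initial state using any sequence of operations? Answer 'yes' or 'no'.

BFS explored all 32 reachable states.
Reachable set includes: (0,0), (0,1), (0,2), (0,3), (0,4), (0,5), (0,6), (0,7), (0,8), (0,9), (1,0), (1,9) ...
Target (A=1, B=6) not in reachable set → no.

Answer: no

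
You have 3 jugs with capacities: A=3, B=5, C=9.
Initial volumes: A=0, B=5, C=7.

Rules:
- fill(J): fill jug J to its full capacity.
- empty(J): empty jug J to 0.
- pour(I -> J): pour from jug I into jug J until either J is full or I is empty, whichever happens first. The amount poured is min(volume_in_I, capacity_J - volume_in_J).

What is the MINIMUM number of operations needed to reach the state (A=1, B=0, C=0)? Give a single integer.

Answer: 4

Derivation:
BFS from (A=0, B=5, C=7). One shortest path:
  1. fill(A) -> (A=3 B=5 C=7)
  2. empty(B) -> (A=3 B=0 C=7)
  3. pour(A -> C) -> (A=1 B=0 C=9)
  4. empty(C) -> (A=1 B=0 C=0)
Reached target in 4 moves.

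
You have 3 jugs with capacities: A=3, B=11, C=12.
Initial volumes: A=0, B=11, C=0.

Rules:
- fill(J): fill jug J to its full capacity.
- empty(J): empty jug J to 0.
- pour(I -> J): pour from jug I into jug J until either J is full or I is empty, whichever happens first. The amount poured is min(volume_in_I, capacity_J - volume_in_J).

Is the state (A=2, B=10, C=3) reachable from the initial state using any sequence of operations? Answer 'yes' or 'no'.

BFS explored all 404 reachable states.
Reachable set includes: (0,0,0), (0,0,1), (0,0,2), (0,0,3), (0,0,4), (0,0,5), (0,0,6), (0,0,7), (0,0,8), (0,0,9), (0,0,10), (0,0,11) ...
Target (A=2, B=10, C=3) not in reachable set → no.

Answer: no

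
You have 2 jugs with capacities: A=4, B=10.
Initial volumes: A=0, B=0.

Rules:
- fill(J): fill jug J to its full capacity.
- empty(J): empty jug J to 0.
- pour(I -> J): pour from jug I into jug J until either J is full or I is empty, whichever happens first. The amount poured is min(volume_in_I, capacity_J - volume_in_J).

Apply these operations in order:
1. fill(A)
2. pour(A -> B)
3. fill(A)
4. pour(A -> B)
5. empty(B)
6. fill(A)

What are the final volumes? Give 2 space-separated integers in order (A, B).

Answer: 4 0

Derivation:
Step 1: fill(A) -> (A=4 B=0)
Step 2: pour(A -> B) -> (A=0 B=4)
Step 3: fill(A) -> (A=4 B=4)
Step 4: pour(A -> B) -> (A=0 B=8)
Step 5: empty(B) -> (A=0 B=0)
Step 6: fill(A) -> (A=4 B=0)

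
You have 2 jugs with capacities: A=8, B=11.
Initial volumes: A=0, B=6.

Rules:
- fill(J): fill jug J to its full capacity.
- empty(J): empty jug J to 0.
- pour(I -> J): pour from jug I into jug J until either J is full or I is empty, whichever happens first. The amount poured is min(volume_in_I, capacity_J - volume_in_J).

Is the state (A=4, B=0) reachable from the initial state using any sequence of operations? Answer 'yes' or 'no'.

BFS from (A=0, B=6):
  1. pour(B -> A) -> (A=6 B=0)
  2. fill(B) -> (A=6 B=11)
  3. pour(B -> A) -> (A=8 B=9)
  4. empty(A) -> (A=0 B=9)
  5. pour(B -> A) -> (A=8 B=1)
  6. empty(A) -> (A=0 B=1)
  7. pour(B -> A) -> (A=1 B=0)
  8. fill(B) -> (A=1 B=11)
  9. pour(B -> A) -> (A=8 B=4)
  10. empty(A) -> (A=0 B=4)
  11. pour(B -> A) -> (A=4 B=0)
Target reached → yes.

Answer: yes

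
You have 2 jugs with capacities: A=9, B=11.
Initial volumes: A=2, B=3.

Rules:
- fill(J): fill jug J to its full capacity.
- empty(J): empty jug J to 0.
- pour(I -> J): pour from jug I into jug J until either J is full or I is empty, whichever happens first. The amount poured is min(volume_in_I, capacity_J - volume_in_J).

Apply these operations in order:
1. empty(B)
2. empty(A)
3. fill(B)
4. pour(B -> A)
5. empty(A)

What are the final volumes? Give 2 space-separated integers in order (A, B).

Step 1: empty(B) -> (A=2 B=0)
Step 2: empty(A) -> (A=0 B=0)
Step 3: fill(B) -> (A=0 B=11)
Step 4: pour(B -> A) -> (A=9 B=2)
Step 5: empty(A) -> (A=0 B=2)

Answer: 0 2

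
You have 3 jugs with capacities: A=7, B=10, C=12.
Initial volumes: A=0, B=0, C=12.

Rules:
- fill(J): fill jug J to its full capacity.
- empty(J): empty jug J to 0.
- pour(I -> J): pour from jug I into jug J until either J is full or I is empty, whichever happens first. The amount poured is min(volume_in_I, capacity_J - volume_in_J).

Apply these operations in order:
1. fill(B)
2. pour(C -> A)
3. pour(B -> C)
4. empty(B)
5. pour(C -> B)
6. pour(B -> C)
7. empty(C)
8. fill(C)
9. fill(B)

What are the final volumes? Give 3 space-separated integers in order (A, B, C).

Step 1: fill(B) -> (A=0 B=10 C=12)
Step 2: pour(C -> A) -> (A=7 B=10 C=5)
Step 3: pour(B -> C) -> (A=7 B=3 C=12)
Step 4: empty(B) -> (A=7 B=0 C=12)
Step 5: pour(C -> B) -> (A=7 B=10 C=2)
Step 6: pour(B -> C) -> (A=7 B=0 C=12)
Step 7: empty(C) -> (A=7 B=0 C=0)
Step 8: fill(C) -> (A=7 B=0 C=12)
Step 9: fill(B) -> (A=7 B=10 C=12)

Answer: 7 10 12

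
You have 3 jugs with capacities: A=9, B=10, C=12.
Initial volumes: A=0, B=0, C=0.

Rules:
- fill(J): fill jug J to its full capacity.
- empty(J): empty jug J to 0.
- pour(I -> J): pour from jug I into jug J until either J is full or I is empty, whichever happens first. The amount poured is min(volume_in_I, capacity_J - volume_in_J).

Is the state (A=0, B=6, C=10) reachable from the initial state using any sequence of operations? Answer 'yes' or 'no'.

BFS from (A=0, B=0, C=0):
  1. fill(A) -> (A=9 B=0 C=0)
  2. fill(B) -> (A=9 B=10 C=0)
  3. pour(A -> C) -> (A=0 B=10 C=9)
  4. fill(A) -> (A=9 B=10 C=9)
  5. pour(A -> C) -> (A=6 B=10 C=12)
  6. empty(C) -> (A=6 B=10 C=0)
  7. pour(B -> C) -> (A=6 B=0 C=10)
  8. pour(A -> B) -> (A=0 B=6 C=10)
Target reached → yes.

Answer: yes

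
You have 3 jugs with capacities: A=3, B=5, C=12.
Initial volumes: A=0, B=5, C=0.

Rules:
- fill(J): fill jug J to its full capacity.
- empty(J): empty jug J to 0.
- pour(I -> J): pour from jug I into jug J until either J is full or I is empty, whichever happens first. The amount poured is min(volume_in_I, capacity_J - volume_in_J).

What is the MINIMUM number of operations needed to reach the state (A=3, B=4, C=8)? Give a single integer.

BFS from (A=0, B=5, C=0). One shortest path:
  1. pour(B -> A) -> (A=3 B=2 C=0)
  2. pour(A -> C) -> (A=0 B=2 C=3)
  3. pour(B -> A) -> (A=2 B=0 C=3)
  4. fill(B) -> (A=2 B=5 C=3)
  5. pour(B -> C) -> (A=2 B=0 C=8)
  6. fill(B) -> (A=2 B=5 C=8)
  7. pour(B -> A) -> (A=3 B=4 C=8)
Reached target in 7 moves.

Answer: 7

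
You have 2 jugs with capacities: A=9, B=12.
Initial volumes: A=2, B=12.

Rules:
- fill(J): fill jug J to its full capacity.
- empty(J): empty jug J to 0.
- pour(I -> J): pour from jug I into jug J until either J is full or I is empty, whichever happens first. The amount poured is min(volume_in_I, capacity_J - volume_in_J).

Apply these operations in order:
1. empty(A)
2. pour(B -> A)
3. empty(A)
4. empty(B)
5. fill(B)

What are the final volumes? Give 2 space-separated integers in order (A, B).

Answer: 0 12

Derivation:
Step 1: empty(A) -> (A=0 B=12)
Step 2: pour(B -> A) -> (A=9 B=3)
Step 3: empty(A) -> (A=0 B=3)
Step 4: empty(B) -> (A=0 B=0)
Step 5: fill(B) -> (A=0 B=12)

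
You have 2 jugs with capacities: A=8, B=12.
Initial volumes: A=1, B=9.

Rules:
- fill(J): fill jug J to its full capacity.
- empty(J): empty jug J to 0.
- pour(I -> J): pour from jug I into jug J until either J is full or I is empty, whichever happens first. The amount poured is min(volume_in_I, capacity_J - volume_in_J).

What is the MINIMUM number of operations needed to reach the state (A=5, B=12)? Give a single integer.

BFS from (A=1, B=9). One shortest path:
  1. fill(A) -> (A=8 B=9)
  2. pour(A -> B) -> (A=5 B=12)
Reached target in 2 moves.

Answer: 2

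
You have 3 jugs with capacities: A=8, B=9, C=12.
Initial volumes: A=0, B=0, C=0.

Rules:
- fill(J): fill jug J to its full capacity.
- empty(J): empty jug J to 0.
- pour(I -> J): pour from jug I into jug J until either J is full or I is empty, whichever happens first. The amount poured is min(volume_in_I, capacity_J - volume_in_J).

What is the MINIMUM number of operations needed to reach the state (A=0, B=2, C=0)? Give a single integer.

Answer: 7

Derivation:
BFS from (A=0, B=0, C=0). One shortest path:
  1. fill(B) -> (A=0 B=9 C=0)
  2. pour(B -> A) -> (A=8 B=1 C=0)
  3. empty(A) -> (A=0 B=1 C=0)
  4. pour(B -> A) -> (A=1 B=0 C=0)
  5. fill(B) -> (A=1 B=9 C=0)
  6. pour(B -> A) -> (A=8 B=2 C=0)
  7. empty(A) -> (A=0 B=2 C=0)
Reached target in 7 moves.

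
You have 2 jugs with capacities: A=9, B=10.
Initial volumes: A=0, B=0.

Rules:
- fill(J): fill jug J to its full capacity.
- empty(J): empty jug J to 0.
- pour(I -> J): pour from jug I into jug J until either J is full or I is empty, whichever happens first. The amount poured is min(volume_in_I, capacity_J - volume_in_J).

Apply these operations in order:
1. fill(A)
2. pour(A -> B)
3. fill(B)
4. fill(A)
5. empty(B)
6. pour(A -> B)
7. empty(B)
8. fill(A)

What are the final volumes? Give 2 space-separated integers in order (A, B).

Answer: 9 0

Derivation:
Step 1: fill(A) -> (A=9 B=0)
Step 2: pour(A -> B) -> (A=0 B=9)
Step 3: fill(B) -> (A=0 B=10)
Step 4: fill(A) -> (A=9 B=10)
Step 5: empty(B) -> (A=9 B=0)
Step 6: pour(A -> B) -> (A=0 B=9)
Step 7: empty(B) -> (A=0 B=0)
Step 8: fill(A) -> (A=9 B=0)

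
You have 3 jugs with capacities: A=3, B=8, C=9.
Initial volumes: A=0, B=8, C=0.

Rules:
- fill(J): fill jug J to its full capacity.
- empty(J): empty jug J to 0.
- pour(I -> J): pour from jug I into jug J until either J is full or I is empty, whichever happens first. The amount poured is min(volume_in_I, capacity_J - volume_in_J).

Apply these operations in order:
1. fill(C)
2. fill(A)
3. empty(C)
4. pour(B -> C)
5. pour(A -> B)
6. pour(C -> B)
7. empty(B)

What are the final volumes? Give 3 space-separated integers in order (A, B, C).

Step 1: fill(C) -> (A=0 B=8 C=9)
Step 2: fill(A) -> (A=3 B=8 C=9)
Step 3: empty(C) -> (A=3 B=8 C=0)
Step 4: pour(B -> C) -> (A=3 B=0 C=8)
Step 5: pour(A -> B) -> (A=0 B=3 C=8)
Step 6: pour(C -> B) -> (A=0 B=8 C=3)
Step 7: empty(B) -> (A=0 B=0 C=3)

Answer: 0 0 3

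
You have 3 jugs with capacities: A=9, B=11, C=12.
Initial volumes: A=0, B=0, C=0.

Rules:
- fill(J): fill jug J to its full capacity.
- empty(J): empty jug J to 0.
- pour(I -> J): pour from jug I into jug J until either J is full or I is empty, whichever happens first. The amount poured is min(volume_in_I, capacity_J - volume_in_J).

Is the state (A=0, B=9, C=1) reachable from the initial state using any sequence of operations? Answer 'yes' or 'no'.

BFS from (A=0, B=0, C=0):
  1. fill(A) -> (A=9 B=0 C=0)
  2. fill(C) -> (A=9 B=0 C=12)
  3. pour(C -> B) -> (A=9 B=11 C=1)
  4. empty(B) -> (A=9 B=0 C=1)
  5. pour(A -> B) -> (A=0 B=9 C=1)
Target reached → yes.

Answer: yes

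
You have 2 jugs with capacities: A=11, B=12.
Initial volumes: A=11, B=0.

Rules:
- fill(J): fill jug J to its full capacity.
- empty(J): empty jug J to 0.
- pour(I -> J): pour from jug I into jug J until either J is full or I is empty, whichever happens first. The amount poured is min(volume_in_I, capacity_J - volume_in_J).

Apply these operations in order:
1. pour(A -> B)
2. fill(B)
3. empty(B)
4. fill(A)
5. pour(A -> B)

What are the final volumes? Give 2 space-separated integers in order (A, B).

Step 1: pour(A -> B) -> (A=0 B=11)
Step 2: fill(B) -> (A=0 B=12)
Step 3: empty(B) -> (A=0 B=0)
Step 4: fill(A) -> (A=11 B=0)
Step 5: pour(A -> B) -> (A=0 B=11)

Answer: 0 11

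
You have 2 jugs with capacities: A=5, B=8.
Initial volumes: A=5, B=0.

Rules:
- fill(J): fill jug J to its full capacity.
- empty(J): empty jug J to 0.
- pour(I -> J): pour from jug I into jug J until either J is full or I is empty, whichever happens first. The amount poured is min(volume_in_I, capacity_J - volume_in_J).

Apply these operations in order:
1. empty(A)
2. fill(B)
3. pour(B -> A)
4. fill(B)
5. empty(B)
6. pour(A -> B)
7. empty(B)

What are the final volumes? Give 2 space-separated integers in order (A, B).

Step 1: empty(A) -> (A=0 B=0)
Step 2: fill(B) -> (A=0 B=8)
Step 3: pour(B -> A) -> (A=5 B=3)
Step 4: fill(B) -> (A=5 B=8)
Step 5: empty(B) -> (A=5 B=0)
Step 6: pour(A -> B) -> (A=0 B=5)
Step 7: empty(B) -> (A=0 B=0)

Answer: 0 0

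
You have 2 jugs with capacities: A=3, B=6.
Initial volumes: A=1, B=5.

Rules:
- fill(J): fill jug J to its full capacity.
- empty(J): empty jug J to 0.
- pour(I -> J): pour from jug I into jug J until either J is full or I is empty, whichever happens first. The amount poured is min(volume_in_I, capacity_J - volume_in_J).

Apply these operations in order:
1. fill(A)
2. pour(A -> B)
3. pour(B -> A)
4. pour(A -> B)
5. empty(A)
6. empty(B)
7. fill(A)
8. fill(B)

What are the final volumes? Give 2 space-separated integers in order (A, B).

Step 1: fill(A) -> (A=3 B=5)
Step 2: pour(A -> B) -> (A=2 B=6)
Step 3: pour(B -> A) -> (A=3 B=5)
Step 4: pour(A -> B) -> (A=2 B=6)
Step 5: empty(A) -> (A=0 B=6)
Step 6: empty(B) -> (A=0 B=0)
Step 7: fill(A) -> (A=3 B=0)
Step 8: fill(B) -> (A=3 B=6)

Answer: 3 6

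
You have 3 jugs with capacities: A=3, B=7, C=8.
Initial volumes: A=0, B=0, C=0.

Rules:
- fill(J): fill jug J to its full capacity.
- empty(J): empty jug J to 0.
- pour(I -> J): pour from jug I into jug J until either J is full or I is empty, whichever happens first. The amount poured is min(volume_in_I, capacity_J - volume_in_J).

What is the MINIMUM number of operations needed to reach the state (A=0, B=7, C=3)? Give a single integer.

Answer: 3

Derivation:
BFS from (A=0, B=0, C=0). One shortest path:
  1. fill(A) -> (A=3 B=0 C=0)
  2. fill(B) -> (A=3 B=7 C=0)
  3. pour(A -> C) -> (A=0 B=7 C=3)
Reached target in 3 moves.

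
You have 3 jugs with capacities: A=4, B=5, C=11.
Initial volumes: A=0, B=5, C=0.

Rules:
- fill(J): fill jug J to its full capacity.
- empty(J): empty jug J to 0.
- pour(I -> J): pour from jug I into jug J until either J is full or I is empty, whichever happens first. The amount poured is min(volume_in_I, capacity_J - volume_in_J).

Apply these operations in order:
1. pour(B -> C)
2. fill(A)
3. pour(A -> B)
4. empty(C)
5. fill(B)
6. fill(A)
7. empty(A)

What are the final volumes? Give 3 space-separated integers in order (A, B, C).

Answer: 0 5 0

Derivation:
Step 1: pour(B -> C) -> (A=0 B=0 C=5)
Step 2: fill(A) -> (A=4 B=0 C=5)
Step 3: pour(A -> B) -> (A=0 B=4 C=5)
Step 4: empty(C) -> (A=0 B=4 C=0)
Step 5: fill(B) -> (A=0 B=5 C=0)
Step 6: fill(A) -> (A=4 B=5 C=0)
Step 7: empty(A) -> (A=0 B=5 C=0)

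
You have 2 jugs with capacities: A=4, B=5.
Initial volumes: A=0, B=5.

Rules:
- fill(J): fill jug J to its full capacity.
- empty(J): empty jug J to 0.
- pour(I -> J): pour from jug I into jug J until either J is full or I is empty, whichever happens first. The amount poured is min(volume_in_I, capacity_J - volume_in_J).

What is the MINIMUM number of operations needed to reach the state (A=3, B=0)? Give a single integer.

BFS from (A=0, B=5). One shortest path:
  1. fill(A) -> (A=4 B=5)
  2. empty(B) -> (A=4 B=0)
  3. pour(A -> B) -> (A=0 B=4)
  4. fill(A) -> (A=4 B=4)
  5. pour(A -> B) -> (A=3 B=5)
  6. empty(B) -> (A=3 B=0)
Reached target in 6 moves.

Answer: 6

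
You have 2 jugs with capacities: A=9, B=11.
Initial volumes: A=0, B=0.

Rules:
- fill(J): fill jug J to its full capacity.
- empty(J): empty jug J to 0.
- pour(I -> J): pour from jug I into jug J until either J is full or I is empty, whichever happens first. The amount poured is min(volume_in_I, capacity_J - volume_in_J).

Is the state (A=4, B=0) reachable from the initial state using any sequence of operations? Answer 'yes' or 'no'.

BFS from (A=0, B=0):
  1. fill(B) -> (A=0 B=11)
  2. pour(B -> A) -> (A=9 B=2)
  3. empty(A) -> (A=0 B=2)
  4. pour(B -> A) -> (A=2 B=0)
  5. fill(B) -> (A=2 B=11)
  6. pour(B -> A) -> (A=9 B=4)
  7. empty(A) -> (A=0 B=4)
  8. pour(B -> A) -> (A=4 B=0)
Target reached → yes.

Answer: yes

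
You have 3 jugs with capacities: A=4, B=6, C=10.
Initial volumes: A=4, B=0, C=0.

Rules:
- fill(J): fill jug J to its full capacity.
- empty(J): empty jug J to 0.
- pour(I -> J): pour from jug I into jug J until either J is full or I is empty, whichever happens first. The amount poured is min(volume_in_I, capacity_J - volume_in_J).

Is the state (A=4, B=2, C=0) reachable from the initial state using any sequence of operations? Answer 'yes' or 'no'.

Answer: yes

Derivation:
BFS from (A=4, B=0, C=0):
  1. empty(A) -> (A=0 B=0 C=0)
  2. fill(B) -> (A=0 B=6 C=0)
  3. pour(B -> A) -> (A=4 B=2 C=0)
Target reached → yes.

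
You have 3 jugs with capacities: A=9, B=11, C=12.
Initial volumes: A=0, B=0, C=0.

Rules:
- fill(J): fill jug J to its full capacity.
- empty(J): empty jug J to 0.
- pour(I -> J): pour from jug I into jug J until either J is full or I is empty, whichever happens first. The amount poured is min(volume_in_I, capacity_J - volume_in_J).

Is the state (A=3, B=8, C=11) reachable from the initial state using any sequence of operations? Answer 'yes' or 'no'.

BFS explored all 680 reachable states.
Reachable set includes: (0,0,0), (0,0,1), (0,0,2), (0,0,3), (0,0,4), (0,0,5), (0,0,6), (0,0,7), (0,0,8), (0,0,9), (0,0,10), (0,0,11) ...
Target (A=3, B=8, C=11) not in reachable set → no.

Answer: no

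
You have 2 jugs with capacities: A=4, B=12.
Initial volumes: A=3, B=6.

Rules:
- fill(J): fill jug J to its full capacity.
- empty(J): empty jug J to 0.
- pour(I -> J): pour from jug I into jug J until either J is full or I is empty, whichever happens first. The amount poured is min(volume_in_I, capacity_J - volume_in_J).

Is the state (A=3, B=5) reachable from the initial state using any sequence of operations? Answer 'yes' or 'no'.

BFS explored all 33 reachable states.
Reachable set includes: (0,0), (0,1), (0,2), (0,3), (0,4), (0,5), (0,6), (0,7), (0,8), (0,9), (0,10), (0,11) ...
Target (A=3, B=5) not in reachable set → no.

Answer: no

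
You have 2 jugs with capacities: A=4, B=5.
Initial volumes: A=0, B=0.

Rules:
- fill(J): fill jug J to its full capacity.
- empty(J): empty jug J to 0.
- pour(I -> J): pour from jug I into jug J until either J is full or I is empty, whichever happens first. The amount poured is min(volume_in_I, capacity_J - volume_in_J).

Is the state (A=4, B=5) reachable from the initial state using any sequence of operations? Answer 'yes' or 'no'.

BFS from (A=0, B=0):
  1. fill(A) -> (A=4 B=0)
  2. fill(B) -> (A=4 B=5)
Target reached → yes.

Answer: yes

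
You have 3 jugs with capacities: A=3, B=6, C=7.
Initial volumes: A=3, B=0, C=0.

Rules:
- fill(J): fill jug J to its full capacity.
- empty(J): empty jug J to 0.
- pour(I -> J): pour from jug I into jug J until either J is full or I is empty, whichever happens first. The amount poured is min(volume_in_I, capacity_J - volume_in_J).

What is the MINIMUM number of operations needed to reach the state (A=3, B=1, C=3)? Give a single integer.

BFS from (A=3, B=0, C=0). One shortest path:
  1. empty(A) -> (A=0 B=0 C=0)
  2. fill(C) -> (A=0 B=0 C=7)
  3. pour(C -> A) -> (A=3 B=0 C=4)
  4. pour(C -> B) -> (A=3 B=4 C=0)
  5. pour(A -> C) -> (A=0 B=4 C=3)
  6. pour(B -> A) -> (A=3 B=1 C=3)
Reached target in 6 moves.

Answer: 6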